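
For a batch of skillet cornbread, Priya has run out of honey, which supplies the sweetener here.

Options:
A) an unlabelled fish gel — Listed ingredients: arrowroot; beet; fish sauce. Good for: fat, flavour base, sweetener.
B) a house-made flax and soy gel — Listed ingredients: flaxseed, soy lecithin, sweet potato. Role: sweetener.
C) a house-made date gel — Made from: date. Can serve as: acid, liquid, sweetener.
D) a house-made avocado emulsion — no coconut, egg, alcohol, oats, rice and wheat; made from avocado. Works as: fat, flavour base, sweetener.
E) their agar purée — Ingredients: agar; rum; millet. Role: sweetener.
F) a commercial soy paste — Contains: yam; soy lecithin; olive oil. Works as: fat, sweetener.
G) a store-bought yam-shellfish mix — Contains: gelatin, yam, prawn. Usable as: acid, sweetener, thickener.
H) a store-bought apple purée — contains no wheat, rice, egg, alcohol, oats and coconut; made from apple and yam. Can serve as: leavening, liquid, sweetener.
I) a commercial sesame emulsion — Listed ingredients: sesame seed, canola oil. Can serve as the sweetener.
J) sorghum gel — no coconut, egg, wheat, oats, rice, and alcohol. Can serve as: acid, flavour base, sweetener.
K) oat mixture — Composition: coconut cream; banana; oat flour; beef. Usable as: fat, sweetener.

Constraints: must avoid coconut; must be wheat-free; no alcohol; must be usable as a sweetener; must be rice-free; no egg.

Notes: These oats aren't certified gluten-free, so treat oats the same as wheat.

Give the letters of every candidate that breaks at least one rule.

A: all constraints satisfied — valid
B: no rice, wheat-free — keep
C: no egg, no rice — keep
D: no egg, no coconut — OK
E: has rum, so not alcohol-free — reject
F: works as a sweetener, no egg, no alcohol — keep
G: every rule checks out — OK
H: works as a sweetener, no rice, no coconut — valid
I: works as a sweetener, no egg, no rice — keep
J: wheat-free, no coconut — keep
K: has coconut cream, so not coconut-free; has oat flour, so not wheat-free — no

E, K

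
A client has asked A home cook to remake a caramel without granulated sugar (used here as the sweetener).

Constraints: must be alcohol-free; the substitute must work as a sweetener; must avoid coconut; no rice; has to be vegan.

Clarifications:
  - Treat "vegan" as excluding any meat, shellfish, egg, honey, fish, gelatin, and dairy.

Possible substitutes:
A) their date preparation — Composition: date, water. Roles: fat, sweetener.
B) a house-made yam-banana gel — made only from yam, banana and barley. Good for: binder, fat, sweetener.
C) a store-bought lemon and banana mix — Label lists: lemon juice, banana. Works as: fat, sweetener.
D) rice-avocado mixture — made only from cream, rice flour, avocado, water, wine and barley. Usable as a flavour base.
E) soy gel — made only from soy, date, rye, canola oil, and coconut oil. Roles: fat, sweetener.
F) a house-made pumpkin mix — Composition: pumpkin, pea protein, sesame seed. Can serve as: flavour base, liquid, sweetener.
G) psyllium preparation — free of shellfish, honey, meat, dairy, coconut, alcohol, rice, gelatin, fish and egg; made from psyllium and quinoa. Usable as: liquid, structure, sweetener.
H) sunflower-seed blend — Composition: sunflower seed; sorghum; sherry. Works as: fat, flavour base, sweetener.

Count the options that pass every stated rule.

A: works as a sweetener, no coconut, no alcohol — valid
B: works as a sweetener, no alcohol, no rice — valid
C: only lemon juice and banana; none excluded — OK
D: not usable as a sweetener; has cream, so not vegan (and 2 more) — no
E: has coconut oil, so not coconut-free — out
F: every rule checks out — OK
G: nothing on the exclusion list — OK
H: has sherry, so not alcohol-free — reject

5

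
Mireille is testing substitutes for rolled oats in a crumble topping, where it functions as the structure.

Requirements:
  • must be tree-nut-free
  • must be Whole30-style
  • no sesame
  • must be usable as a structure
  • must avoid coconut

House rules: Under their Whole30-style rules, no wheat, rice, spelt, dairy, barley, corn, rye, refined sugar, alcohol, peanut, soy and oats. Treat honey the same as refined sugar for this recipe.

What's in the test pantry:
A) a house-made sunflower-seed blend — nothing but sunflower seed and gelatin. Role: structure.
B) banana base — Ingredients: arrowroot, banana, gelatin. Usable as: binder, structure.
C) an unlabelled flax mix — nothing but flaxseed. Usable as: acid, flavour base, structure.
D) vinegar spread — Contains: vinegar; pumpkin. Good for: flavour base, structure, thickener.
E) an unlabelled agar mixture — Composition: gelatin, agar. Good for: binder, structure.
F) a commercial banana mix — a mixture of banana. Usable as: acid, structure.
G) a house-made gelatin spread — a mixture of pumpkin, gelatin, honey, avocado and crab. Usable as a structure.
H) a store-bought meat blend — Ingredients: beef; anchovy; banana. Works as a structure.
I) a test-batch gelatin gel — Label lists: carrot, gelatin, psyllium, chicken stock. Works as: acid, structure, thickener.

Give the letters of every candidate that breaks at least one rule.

A: only gelatin and sunflower seed; none excluded — OK
B: nothing on the exclusion list — keep
C: only flaxseed; none excluded — OK
D: only pumpkin and vinegar; none excluded — valid
E: only gelatin and agar; none excluded — OK
F: only banana; none excluded — OK
G: has honey, so not Whole30-style — out
H: only anchovy, beef, and banana; none excluded — keep
I: all constraints satisfied — valid

G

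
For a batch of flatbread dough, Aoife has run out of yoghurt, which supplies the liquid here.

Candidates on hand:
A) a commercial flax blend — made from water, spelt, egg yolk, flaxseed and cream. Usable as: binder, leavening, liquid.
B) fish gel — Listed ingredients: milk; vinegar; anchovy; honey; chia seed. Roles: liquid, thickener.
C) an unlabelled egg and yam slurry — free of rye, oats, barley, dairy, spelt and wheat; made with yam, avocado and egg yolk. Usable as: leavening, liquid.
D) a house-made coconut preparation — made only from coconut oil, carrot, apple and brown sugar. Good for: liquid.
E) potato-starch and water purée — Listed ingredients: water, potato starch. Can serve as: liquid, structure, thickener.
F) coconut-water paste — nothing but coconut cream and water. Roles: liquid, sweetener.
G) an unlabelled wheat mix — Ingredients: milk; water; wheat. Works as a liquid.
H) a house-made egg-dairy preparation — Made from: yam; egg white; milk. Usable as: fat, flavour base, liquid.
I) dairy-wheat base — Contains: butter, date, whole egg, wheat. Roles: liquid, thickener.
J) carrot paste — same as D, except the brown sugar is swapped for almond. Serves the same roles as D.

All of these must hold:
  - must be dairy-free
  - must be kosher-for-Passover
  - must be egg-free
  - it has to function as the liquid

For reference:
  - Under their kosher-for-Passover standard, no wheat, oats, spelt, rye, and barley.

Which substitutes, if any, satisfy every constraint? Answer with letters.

A: has spelt, so not kosher-for-Passover; has cream, so not dairy-free (and 1 more) — reject
B: has milk, so not dairy-free — no
C: has egg yolk, so not egg-free — out
D: no egg, no dairy — keep
E: no egg, no dairy — OK
F: every rule checks out — keep
G: has wheat, so not kosher-for-Passover; has milk, so not dairy-free — no
H: has milk, so not dairy-free; has egg white, so not egg-free — no
I: has wheat, so not kosher-for-Passover; has butter, so not dairy-free (and 1 more) — reject
J: nothing on the exclusion list — valid

D, E, F, J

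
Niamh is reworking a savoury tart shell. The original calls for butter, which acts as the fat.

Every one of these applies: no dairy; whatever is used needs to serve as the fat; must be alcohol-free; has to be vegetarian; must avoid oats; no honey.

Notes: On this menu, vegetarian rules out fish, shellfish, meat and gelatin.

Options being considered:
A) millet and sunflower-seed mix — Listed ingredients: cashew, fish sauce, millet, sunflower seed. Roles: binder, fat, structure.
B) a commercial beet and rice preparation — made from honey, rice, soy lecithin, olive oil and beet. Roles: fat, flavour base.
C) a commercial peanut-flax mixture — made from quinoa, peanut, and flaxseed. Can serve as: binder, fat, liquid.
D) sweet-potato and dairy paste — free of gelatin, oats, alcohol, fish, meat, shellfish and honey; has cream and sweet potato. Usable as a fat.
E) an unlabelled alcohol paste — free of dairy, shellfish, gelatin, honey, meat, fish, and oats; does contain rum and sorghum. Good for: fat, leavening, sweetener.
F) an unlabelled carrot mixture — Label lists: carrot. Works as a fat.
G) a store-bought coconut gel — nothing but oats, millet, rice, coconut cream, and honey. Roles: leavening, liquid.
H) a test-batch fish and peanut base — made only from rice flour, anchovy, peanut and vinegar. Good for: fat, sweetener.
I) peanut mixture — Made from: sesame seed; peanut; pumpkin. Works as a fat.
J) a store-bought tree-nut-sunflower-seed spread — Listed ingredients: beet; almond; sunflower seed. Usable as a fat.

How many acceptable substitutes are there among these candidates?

A: has fish sauce, so not vegetarian — out
B: has honey, so not honey-free — no
C: only peanut, flaxseed and quinoa; none excluded — keep
D: has cream, so not dairy-free — no
E: has rum, so not alcohol-free — reject
F: all constraints satisfied — OK
G: not usable as a fat; has honey, so not honey-free (and 1 more) — reject
H: has anchovy, so not vegetarian — reject
I: only peanut, sesame seed, and pumpkin; none excluded — valid
J: all constraints satisfied — keep

4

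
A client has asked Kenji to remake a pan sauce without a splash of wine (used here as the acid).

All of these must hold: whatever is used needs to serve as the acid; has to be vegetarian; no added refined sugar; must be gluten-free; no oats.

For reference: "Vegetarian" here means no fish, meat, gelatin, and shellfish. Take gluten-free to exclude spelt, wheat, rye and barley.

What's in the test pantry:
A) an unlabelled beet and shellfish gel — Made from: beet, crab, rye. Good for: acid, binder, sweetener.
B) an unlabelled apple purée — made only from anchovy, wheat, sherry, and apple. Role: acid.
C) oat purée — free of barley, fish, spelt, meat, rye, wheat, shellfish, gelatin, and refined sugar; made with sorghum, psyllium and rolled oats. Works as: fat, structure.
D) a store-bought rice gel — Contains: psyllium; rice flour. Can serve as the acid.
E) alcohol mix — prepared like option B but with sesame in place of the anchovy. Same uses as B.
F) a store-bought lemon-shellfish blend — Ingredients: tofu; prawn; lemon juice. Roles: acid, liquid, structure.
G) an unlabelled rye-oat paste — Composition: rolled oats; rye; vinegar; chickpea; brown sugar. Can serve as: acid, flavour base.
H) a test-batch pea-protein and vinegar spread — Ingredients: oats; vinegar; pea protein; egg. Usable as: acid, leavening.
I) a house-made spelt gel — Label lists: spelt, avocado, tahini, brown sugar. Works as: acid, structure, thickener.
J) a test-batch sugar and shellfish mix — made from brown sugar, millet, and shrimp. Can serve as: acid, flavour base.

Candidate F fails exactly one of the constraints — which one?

usable as an acid: satisfied
vegetarian: has prawn — fails
gluten-free: satisfied
oat-free: satisfied
no-added-sugar: satisfied

vegetarian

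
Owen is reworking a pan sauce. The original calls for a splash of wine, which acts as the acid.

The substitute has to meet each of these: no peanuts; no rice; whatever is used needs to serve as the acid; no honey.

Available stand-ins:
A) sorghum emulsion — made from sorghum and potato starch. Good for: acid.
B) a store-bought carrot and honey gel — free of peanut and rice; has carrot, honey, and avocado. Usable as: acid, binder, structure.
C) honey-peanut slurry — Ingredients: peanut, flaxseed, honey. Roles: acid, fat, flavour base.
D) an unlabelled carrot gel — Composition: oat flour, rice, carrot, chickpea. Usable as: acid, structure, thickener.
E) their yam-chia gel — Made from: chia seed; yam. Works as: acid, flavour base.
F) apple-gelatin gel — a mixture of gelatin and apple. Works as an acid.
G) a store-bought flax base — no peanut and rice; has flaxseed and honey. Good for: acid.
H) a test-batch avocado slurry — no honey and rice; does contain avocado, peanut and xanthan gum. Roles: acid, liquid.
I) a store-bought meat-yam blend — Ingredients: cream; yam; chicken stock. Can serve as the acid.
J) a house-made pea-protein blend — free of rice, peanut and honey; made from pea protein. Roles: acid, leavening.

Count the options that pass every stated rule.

5

A: no peanut, no rice — OK
B: has honey, so not honey-free — reject
C: has honey, so not honey-free; has peanut, so not peanut-free — reject
D: has rice, so not rice-free — no
E: only chia seed and yam; none excluded — OK
F: works as an acid, no honey, no peanut — valid
G: has honey, so not honey-free — reject
H: has peanut, so not peanut-free — out
I: only cream, chicken stock and yam; none excluded — OK
J: no peanut, no rice — valid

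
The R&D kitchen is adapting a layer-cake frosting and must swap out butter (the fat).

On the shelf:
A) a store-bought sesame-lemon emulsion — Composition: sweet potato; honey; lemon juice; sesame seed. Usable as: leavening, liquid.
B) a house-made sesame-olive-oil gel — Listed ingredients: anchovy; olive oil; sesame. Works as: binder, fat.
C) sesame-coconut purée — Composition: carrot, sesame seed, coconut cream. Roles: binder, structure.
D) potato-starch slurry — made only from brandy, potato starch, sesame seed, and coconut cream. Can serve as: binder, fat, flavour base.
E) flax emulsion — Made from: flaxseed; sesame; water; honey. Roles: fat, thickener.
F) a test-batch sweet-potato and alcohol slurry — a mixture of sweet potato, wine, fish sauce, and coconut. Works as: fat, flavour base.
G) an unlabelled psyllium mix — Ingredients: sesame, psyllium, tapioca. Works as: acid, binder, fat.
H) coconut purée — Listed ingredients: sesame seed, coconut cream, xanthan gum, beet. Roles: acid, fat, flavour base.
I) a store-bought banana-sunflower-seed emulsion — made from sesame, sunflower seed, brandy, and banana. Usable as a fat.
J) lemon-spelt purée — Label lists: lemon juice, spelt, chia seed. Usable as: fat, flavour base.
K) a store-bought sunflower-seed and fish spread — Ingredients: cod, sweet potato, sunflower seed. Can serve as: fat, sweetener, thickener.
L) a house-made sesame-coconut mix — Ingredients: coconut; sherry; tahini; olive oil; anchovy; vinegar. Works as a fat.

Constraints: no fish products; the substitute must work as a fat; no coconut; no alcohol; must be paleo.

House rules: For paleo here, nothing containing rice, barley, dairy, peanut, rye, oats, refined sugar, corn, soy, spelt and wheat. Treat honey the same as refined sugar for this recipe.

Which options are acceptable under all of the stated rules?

G

A: not usable as a fat; has honey, so not paleo — out
B: has anchovy, so not fish-free — no
C: not usable as a fat; has coconut cream, so not coconut-free — reject
D: has coconut cream, so not coconut-free; has brandy, so not alcohol-free — out
E: has honey, so not paleo — no
F: has fish sauce, so not fish-free; has coconut, so not coconut-free (and 1 more) — reject
G: nothing on the exclusion list — OK
H: has coconut cream, so not coconut-free — reject
I: has brandy, so not alcohol-free — no
J: has spelt, so not paleo — no
K: has cod, so not fish-free — out
L: has anchovy, so not fish-free; has coconut, so not coconut-free (and 1 more) — reject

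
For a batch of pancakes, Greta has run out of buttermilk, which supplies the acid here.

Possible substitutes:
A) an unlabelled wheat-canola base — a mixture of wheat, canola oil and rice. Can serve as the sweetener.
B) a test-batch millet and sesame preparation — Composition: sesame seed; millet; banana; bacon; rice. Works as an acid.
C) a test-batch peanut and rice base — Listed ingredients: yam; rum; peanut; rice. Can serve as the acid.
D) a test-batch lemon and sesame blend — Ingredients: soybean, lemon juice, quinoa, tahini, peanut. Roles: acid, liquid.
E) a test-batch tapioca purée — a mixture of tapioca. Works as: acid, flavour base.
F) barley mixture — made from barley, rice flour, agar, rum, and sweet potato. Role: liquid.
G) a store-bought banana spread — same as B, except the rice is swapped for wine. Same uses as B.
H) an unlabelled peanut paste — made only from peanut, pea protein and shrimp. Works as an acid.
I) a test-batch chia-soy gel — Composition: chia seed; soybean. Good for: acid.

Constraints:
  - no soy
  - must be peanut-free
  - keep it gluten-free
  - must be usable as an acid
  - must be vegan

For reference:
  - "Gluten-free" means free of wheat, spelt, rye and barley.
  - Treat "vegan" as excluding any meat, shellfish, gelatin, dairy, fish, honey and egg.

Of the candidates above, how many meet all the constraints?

A: not usable as an acid; has wheat, so not gluten-free — no
B: has bacon, so not vegan — out
C: has peanut, so not peanut-free — reject
D: has peanut, so not peanut-free; has soybean, so not soy-free — no
E: gluten-free, no soy — keep
F: not usable as an acid; has barley, so not gluten-free — no
G: has bacon, so not vegan — no
H: has shrimp, so not vegan; has peanut, so not peanut-free — out
I: has soybean, so not soy-free — reject

1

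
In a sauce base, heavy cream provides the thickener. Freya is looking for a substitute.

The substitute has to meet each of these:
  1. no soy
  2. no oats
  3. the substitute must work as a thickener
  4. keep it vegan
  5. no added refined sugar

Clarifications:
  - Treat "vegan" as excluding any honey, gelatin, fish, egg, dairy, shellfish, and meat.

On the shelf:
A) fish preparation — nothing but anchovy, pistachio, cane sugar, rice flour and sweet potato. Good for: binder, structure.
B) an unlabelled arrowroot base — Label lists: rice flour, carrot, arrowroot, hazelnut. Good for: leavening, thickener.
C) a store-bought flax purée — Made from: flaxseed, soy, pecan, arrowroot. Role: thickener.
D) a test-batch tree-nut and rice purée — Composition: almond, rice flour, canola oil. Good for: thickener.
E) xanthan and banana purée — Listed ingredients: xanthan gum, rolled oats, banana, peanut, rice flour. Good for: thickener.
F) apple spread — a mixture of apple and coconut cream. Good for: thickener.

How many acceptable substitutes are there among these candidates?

3

A: not usable as a thickener; has anchovy, so not vegan (and 1 more) — out
B: no soy, vegan — keep
C: has soy, so not soy-free — reject
D: no refined sugar, no oats — keep
E: has rolled oats, so not oat-free — reject
F: vegan, no oats — OK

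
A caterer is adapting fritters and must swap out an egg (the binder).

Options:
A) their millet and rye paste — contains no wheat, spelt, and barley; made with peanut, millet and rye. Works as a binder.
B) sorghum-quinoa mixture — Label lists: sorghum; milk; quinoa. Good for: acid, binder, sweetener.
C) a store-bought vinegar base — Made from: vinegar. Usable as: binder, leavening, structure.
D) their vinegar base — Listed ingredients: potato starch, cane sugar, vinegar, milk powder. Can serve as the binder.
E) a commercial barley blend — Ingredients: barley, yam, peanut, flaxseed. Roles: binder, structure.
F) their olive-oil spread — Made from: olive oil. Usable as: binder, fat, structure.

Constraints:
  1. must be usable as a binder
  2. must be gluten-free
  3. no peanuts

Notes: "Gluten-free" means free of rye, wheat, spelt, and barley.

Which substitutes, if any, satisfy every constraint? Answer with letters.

A: has rye, so not gluten-free; has peanut, so not peanut-free — no
B: only milk, sorghum, and quinoa; none excluded — valid
C: only vinegar; none excluded — OK
D: milk powder and cane sugar etc. — none of it excluded — OK
E: has barley, so not gluten-free; has peanut, so not peanut-free — reject
F: only olive oil; none excluded — OK

B, C, D, F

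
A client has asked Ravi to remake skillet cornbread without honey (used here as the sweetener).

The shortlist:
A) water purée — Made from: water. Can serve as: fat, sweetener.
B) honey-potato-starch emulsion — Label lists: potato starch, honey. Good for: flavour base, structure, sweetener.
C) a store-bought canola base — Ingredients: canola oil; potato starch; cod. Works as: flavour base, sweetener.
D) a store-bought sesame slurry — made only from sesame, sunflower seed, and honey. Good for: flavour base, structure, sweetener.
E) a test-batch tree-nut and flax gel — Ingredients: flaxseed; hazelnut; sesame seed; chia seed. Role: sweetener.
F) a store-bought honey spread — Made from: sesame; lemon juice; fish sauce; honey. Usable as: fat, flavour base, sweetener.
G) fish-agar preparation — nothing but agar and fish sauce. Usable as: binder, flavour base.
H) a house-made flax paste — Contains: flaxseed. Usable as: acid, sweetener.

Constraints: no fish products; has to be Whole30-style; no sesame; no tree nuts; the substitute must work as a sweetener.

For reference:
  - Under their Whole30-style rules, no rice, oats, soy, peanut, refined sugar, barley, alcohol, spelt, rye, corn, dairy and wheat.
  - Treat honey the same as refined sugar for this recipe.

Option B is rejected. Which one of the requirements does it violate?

usable as a sweetener: satisfied
Whole30-style: has honey — fails
fish-free: satisfied
sesame-free: satisfied
tree-nut-free: satisfied

Whole30-style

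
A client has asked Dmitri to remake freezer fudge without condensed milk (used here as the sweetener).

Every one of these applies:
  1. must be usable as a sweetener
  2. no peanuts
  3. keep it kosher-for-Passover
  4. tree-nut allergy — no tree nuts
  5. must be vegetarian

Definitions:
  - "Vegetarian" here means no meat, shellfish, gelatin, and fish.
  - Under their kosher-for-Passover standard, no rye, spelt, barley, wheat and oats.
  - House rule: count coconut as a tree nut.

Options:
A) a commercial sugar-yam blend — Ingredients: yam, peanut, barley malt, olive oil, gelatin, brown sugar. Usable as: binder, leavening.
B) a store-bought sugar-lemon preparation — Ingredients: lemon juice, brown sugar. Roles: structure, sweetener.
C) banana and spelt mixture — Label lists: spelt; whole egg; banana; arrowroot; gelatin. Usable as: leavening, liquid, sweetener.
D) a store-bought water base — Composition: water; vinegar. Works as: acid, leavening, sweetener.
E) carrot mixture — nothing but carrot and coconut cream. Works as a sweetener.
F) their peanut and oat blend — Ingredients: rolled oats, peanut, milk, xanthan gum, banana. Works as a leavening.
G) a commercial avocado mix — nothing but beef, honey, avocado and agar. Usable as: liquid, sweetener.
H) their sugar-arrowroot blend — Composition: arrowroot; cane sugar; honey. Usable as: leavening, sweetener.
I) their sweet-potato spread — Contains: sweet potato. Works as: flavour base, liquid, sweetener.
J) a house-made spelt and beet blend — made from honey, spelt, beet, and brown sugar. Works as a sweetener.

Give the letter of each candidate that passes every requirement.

A: not usable as a sweetener; has gelatin, so not vegetarian (and 2 more) — out
B: tree-nut-free, no peanut — valid
C: has gelatin, so not vegetarian; has spelt, so not kosher-for-Passover — out
D: only water and vinegar; none excluded — keep
E: has coconut cream, so not tree-nut-free — no
F: not usable as a sweetener; has rolled oats, so not kosher-for-Passover (and 1 more) — out
G: has beef, so not vegetarian — no
H: works as a sweetener, no peanut, vegetarian — keep
I: only sweet potato; none excluded — valid
J: has spelt, so not kosher-for-Passover — reject

B, D, H, I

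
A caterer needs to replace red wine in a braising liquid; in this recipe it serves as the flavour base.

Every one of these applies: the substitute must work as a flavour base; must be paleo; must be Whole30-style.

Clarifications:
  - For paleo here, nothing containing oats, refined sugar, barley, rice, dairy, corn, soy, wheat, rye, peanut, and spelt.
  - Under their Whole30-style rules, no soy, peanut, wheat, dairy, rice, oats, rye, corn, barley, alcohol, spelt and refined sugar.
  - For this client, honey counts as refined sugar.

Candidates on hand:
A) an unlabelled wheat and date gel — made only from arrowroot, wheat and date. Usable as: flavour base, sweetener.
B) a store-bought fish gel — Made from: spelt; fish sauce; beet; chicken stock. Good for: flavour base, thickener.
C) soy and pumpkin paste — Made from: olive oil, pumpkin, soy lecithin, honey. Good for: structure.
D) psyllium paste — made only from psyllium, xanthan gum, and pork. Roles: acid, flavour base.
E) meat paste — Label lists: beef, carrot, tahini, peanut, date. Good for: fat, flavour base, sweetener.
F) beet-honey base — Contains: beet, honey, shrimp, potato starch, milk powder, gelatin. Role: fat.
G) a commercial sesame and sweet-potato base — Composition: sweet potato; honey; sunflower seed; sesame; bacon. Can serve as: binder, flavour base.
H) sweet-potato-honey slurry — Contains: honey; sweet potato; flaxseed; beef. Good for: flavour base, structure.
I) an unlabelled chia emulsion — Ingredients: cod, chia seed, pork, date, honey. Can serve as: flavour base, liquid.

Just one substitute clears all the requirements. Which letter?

D

A: has wheat, so not paleo; has wheat, so not Whole30-style — reject
B: has spelt, so not paleo; has spelt, so not Whole30-style — out
C: not usable as a flavour base; has honey, so not paleo (and 1 more) — out
D: paleo, Whole30-style — keep
E: has peanut, so not paleo; has peanut, so not Whole30-style — reject
F: not usable as a flavour base; has milk powder, so not paleo (and 1 more) — out
G: has honey, so not paleo; has honey, so not Whole30-style — out
H: has honey, so not paleo; has honey, so not Whole30-style — out
I: has honey, so not paleo; has honey, so not Whole30-style — no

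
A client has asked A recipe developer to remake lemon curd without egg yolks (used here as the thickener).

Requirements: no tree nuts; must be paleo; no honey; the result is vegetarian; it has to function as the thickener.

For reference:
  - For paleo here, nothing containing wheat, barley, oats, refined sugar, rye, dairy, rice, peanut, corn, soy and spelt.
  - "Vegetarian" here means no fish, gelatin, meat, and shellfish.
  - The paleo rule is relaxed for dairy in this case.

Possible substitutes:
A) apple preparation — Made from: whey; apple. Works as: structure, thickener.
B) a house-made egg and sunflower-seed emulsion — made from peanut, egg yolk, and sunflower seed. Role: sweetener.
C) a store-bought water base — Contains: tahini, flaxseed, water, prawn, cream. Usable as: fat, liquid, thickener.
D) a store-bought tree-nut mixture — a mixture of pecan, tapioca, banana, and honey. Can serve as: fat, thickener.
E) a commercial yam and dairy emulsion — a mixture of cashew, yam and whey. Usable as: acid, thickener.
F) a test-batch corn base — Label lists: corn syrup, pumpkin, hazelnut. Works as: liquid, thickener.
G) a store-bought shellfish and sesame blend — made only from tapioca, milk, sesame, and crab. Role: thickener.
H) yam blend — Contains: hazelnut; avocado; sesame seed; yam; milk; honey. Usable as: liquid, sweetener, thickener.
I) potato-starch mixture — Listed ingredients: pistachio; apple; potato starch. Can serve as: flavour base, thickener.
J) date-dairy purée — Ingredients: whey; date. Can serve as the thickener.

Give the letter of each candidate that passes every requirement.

A: dairy is permitted under the paleo carve-out; nothing else excluded — keep
B: not usable as a thickener; has peanut, so not paleo — reject
C: has prawn, so not vegetarian — no
D: has honey, so not honey-free; has pecan, so not tree-nut-free — out
E: has cashew, so not tree-nut-free — out
F: has corn syrup, so not paleo; has hazelnut, so not tree-nut-free — no
G: has crab, so not vegetarian — no
H: has honey, so not honey-free; has hazelnut, so not tree-nut-free — reject
I: has pistachio, so not tree-nut-free — reject
J: dairy is permitted under the paleo carve-out; nothing else excluded — OK

A, J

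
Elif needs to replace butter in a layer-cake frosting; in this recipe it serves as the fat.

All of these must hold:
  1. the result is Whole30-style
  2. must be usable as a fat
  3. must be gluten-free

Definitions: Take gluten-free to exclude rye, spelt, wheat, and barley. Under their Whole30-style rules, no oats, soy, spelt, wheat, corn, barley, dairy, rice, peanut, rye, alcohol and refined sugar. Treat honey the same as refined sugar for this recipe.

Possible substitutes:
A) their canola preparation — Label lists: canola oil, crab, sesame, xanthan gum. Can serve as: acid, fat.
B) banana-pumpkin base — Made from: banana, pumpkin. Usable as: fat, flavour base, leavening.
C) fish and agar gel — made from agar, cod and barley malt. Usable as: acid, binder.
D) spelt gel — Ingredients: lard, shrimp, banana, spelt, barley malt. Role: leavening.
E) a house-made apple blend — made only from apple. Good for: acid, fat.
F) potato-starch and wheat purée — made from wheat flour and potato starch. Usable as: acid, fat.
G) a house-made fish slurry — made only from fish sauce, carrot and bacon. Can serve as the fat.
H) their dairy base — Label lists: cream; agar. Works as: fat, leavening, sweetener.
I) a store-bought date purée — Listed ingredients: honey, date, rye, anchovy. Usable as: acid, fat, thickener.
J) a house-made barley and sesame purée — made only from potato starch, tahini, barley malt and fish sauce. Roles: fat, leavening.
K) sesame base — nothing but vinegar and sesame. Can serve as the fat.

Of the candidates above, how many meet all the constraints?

5

A: nothing on the exclusion list — valid
B: works as a fat, Whole30-style, gluten-free — keep
C: not usable as a fat; has barley malt, so not gluten-free (and 1 more) — out
D: not usable as a fat; has barley malt, so not gluten-free (and 1 more) — reject
E: nothing on the exclusion list — valid
F: has wheat flour, so not gluten-free; has wheat flour, so not Whole30-style — out
G: nothing on the exclusion list — keep
H: has cream, so not Whole30-style — out
I: has rye, so not gluten-free; has honey, so not Whole30-style — reject
J: has barley malt, so not gluten-free; has barley malt, so not Whole30-style — out
K: gluten-free, Whole30-style — OK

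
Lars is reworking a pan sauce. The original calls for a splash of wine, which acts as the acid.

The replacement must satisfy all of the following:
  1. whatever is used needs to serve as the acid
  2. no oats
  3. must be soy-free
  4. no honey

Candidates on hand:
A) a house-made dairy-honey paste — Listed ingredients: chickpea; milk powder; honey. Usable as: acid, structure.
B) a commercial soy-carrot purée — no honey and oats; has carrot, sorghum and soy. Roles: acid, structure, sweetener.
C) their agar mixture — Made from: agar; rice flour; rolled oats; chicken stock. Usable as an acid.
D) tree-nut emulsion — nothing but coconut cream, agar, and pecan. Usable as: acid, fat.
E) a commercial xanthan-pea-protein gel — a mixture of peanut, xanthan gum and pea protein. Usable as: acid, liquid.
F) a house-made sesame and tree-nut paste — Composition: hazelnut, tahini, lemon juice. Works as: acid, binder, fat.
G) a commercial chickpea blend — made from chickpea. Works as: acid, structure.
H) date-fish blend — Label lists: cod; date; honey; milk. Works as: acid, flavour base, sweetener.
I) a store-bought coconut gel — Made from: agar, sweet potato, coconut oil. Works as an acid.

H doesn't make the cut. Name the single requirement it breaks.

usable as an acid: satisfied
honey-free: has honey — fails
soy-free: satisfied
oat-free: satisfied

honey-free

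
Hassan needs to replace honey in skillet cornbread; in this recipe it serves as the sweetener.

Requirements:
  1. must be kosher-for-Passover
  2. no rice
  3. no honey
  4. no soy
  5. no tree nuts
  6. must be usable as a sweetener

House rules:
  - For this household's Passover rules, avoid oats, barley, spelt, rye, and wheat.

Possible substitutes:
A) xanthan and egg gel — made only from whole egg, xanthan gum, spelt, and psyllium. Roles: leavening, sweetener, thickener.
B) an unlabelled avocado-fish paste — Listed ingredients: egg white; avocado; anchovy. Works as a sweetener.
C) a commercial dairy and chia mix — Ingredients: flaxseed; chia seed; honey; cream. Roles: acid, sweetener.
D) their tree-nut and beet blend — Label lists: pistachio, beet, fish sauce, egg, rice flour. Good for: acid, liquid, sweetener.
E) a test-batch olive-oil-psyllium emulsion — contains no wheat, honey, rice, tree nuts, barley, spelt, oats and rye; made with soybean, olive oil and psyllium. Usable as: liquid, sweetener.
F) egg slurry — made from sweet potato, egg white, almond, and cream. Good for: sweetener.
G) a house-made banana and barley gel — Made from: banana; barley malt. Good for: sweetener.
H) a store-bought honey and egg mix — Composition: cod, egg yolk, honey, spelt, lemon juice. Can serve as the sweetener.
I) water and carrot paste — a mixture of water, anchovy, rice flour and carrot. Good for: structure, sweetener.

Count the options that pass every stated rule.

A: has spelt, so not kosher-for-Passover — out
B: every rule checks out — keep
C: has honey, so not honey-free — reject
D: has rice flour, so not rice-free; has pistachio, so not tree-nut-free — no
E: has soybean, so not soy-free — out
F: has almond, so not tree-nut-free — reject
G: has barley malt, so not kosher-for-Passover — reject
H: has spelt, so not kosher-for-Passover; has honey, so not honey-free — no
I: has rice flour, so not rice-free — no

1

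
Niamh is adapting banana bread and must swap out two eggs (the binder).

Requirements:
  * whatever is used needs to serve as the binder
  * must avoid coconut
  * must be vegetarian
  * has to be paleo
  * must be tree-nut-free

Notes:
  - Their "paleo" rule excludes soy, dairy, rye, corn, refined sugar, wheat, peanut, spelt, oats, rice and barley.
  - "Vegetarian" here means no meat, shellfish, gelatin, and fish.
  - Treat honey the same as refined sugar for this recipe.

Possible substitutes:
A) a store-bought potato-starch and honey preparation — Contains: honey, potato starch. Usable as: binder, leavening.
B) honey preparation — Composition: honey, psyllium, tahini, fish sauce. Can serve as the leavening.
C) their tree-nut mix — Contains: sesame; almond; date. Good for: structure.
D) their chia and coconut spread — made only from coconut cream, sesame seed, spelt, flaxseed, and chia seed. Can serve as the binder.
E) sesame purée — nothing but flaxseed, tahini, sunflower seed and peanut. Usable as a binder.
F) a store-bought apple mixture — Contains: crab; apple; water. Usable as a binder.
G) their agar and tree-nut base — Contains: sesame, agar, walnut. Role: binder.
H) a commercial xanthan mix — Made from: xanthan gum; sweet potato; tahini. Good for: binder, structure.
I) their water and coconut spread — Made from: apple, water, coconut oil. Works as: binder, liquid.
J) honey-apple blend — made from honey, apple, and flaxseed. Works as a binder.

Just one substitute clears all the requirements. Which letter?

H

A: has honey, so not paleo — no
B: not usable as a binder; has honey, so not paleo (and 1 more) — reject
C: not usable as a binder; has almond, so not tree-nut-free — out
D: has spelt, so not paleo; has coconut cream, so not coconut-free — no
E: has peanut, so not paleo — reject
F: has crab, so not vegetarian — reject
G: has walnut, so not tree-nut-free — out
H: nothing on the exclusion list — valid
I: has coconut oil, so not coconut-free — no
J: has honey, so not paleo — reject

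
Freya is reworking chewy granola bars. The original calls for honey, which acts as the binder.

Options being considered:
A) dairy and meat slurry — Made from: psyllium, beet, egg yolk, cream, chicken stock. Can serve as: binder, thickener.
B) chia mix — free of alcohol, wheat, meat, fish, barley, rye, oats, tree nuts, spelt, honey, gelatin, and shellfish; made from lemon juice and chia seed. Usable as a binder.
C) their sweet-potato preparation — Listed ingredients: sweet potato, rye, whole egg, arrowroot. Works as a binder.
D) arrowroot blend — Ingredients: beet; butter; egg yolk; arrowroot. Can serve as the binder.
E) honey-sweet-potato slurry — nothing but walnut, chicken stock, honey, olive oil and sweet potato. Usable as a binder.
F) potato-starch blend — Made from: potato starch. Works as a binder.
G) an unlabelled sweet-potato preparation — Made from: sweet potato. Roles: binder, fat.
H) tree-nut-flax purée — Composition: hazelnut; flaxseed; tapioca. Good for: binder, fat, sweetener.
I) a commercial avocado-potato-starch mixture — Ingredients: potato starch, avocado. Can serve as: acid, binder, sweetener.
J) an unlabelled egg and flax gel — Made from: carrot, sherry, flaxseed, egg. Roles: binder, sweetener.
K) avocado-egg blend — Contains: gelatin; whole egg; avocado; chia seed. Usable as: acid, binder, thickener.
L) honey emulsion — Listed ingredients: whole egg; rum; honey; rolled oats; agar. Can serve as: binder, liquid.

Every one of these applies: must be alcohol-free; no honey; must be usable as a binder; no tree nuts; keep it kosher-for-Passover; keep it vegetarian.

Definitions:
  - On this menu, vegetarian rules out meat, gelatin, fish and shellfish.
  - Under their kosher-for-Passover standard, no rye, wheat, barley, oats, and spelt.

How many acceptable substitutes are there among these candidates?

5

A: has chicken stock, so not vegetarian — reject
B: every rule checks out — keep
C: has rye, so not kosher-for-Passover — reject
D: all constraints satisfied — OK
E: has chicken stock, so not vegetarian; has honey, so not honey-free (and 1 more) — no
F: all constraints satisfied — OK
G: only sweet potato; none excluded — valid
H: has hazelnut, so not tree-nut-free — no
I: nothing on the exclusion list — OK
J: has sherry, so not alcohol-free — out
K: has gelatin, so not vegetarian — no
L: has rolled oats, so not kosher-for-Passover; has honey, so not honey-free (and 1 more) — no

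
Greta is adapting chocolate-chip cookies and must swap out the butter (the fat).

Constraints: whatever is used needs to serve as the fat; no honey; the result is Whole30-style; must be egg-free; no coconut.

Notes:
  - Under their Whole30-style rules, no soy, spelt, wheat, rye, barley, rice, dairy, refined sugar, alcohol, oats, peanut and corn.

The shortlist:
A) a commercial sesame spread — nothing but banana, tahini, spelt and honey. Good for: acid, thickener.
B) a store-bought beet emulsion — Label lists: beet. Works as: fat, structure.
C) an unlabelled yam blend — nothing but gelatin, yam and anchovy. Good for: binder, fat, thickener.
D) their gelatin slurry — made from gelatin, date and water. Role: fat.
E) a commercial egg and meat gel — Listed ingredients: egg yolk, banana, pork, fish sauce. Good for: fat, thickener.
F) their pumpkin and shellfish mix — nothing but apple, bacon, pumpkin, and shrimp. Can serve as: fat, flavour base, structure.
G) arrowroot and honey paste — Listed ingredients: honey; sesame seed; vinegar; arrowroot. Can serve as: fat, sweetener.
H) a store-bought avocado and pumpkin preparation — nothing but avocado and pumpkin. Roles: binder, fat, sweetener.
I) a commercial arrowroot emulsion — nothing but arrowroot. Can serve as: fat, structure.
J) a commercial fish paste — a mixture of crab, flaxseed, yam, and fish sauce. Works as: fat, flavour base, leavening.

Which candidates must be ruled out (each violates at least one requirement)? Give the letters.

A, E, G

A: not usable as a fat; has spelt, so not Whole30-style (and 1 more) — out
B: works as a fat, Whole30-style, no egg — keep
C: only anchovy, gelatin and yam; none excluded — OK
D: only gelatin, date, and water; none excluded — keep
E: has egg yolk, so not egg-free — out
F: bacon and shrimp etc. — none of it excluded — OK
G: has honey, so not honey-free — no
H: every rule checks out — valid
I: nothing on the exclusion list — valid
J: no honey, Whole30-style — OK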